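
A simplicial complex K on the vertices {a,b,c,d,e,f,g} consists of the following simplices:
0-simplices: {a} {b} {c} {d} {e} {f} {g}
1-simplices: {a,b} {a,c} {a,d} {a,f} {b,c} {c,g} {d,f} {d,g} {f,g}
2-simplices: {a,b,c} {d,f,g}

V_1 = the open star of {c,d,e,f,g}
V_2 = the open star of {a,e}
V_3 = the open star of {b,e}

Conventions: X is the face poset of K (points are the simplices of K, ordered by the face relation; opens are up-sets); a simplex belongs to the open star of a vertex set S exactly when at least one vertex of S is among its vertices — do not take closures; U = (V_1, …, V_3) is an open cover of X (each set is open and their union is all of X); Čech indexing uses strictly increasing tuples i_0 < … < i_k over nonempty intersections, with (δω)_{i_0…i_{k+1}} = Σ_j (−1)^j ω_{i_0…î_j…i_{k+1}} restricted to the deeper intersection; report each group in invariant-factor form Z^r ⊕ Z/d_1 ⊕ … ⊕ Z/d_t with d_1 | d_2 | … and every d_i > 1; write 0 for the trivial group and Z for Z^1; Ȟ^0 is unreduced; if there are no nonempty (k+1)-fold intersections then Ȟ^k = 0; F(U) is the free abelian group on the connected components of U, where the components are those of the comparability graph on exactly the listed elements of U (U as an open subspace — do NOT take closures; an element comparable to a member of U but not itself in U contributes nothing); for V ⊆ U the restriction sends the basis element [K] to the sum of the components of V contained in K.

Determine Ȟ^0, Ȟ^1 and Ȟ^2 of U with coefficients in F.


nerve simplices:
  V1={{c},{d},{e},{f},{g},{a,c},{a,d},{a,f},{b,c},{c,g},{d,f},{d,g},{f,g},{a,b,c},{d,f,g}} V2={{a},{e},{a,b},{a,c},{a,d},{a,f},{a,b,c}} V3={{b},{e},{a,b},{b,c},{a,b,c}}
  V12={{e},{a,c},{a,d},{a,f},{a,b,c}} V13={{e},{b,c},{a,b,c}} V23={{e},{a,b},{a,b,c}}
  V123={{e},{a,b,c}}
components per intersection:
  V1: {{c},{d},{f},{g},{a,c},{a,d},{a,f},{b,c},{c,g},{d,f},{d,g},{f,g},{a,b,c},{d,f,g}} {{e}}
  V2: {{a},{a,b},{a,c},{a,d},{a,f},{a,b,c}} {{e}}
  V3: {{b},{a,b},{b,c},{a,b,c}} {{e}}
  V12: {{e}} {{a,c},{a,b,c}} {{a,d}} {{a,f}}
  V13: {{e}} {{b,c},{a,b,c}}
  V23: {{e}} {{a,b},{a,b,c}}
  V123: {{e}} {{a,b,c}}
C dims 6,8,2; δ0: rk 4, SNF 1^4; δ1: rk 2, SNF 1^2
degree 0: 6−4−0 = 2 → Ȟ^0 ≅ Z^2
degree 1: 8−2−4 = 2 → Ȟ^1 ≅ Z^2
degree 2: 2−0−2 = 0 → Ȟ^2 ≅ 0

Ȟ^0(U;F) ≅ Z^2, Ȟ^1(U;F) ≅ Z^2 and Ȟ^2(U;F) ≅ 0


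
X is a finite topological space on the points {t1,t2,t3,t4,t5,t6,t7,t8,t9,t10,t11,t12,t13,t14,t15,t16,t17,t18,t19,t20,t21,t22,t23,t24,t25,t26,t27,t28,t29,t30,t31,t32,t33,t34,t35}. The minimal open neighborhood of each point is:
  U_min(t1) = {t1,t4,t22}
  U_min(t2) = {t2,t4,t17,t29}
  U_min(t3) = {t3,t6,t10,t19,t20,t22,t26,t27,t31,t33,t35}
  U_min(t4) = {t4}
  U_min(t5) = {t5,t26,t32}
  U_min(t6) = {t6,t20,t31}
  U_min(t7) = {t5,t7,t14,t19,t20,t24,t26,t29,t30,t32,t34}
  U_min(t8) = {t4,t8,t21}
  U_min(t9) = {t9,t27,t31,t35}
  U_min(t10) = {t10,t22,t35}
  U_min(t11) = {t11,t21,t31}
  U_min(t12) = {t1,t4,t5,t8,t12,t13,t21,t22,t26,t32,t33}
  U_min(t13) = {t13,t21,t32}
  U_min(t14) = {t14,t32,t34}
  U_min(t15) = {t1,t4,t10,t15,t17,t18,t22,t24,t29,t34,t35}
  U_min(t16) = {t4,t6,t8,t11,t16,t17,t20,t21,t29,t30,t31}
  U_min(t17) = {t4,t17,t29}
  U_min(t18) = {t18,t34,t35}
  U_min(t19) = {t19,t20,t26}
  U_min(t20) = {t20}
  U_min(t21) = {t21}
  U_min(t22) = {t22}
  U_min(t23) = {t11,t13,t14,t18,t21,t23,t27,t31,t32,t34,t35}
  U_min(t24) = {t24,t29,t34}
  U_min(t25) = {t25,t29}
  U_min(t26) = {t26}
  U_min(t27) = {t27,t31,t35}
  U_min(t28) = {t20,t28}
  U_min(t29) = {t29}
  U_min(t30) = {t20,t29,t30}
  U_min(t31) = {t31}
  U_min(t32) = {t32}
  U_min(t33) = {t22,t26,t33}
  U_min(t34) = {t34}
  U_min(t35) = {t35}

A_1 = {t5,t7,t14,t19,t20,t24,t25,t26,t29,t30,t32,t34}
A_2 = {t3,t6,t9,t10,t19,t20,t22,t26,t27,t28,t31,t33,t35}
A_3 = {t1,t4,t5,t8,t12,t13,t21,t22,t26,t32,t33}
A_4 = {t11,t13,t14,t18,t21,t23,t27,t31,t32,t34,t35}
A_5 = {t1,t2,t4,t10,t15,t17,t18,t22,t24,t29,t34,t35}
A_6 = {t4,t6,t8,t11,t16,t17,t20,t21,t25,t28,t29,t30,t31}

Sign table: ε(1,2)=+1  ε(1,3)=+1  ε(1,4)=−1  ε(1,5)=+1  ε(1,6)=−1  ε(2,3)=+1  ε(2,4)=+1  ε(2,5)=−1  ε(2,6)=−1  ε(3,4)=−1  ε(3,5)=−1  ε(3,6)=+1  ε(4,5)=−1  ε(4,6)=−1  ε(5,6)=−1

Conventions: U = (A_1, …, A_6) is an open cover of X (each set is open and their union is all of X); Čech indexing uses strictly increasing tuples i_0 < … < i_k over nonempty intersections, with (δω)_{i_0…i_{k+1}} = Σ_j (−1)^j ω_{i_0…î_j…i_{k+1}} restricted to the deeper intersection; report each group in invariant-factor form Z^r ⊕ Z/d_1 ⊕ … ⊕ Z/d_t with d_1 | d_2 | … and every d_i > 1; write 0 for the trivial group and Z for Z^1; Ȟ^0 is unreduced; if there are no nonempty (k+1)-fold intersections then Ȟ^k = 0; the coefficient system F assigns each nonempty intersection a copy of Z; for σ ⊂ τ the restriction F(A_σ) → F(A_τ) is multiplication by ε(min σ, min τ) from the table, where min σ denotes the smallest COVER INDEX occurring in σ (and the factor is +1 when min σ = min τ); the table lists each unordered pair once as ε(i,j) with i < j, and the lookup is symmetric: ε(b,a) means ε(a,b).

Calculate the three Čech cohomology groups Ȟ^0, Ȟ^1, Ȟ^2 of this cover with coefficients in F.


Ȟ^0(U;F) ≅ 0, Ȟ^1(U;F) ≅ Z/2, Ȟ^2(U;F) ≅ Z

nonempty overlaps:
  A12={t19,t20,t26} A13={t5,t26,t32} A14={t14,t32,t34} A15={t24,t29,t34} A16={t20,t25,t29,t30} A23={t22,t26,t33} A24={t27,t31,t35} A25={t10,t22,t35} A26={t6,t20,t28,t31} A34={t13,t21,t32} A35={t1,t4,t22} A36={t4,t8,t21} A45={t18,t34,t35} A46={t11,t21,t31} A56={t4,t17,t29}
  A123={t26} A126={t20} A134={t32} A145={t34} A156={t29} A235={t22} A245={t35} A246={t31} A346={t21} A356={t4}
C dims 6,15,10; δ0: rk 6, SNF 1^5·2; δ1: rk 9, SNF 1^9
degree 0: 6−6−0 = 0 → Ȟ^0 ≅ 0
degree 1: 15−9−6 = 0 plus torsion [2] → Ȟ^1 ≅ Z/2
degree 2: 10−0−9 = 1 → Ȟ^2 ≅ Z


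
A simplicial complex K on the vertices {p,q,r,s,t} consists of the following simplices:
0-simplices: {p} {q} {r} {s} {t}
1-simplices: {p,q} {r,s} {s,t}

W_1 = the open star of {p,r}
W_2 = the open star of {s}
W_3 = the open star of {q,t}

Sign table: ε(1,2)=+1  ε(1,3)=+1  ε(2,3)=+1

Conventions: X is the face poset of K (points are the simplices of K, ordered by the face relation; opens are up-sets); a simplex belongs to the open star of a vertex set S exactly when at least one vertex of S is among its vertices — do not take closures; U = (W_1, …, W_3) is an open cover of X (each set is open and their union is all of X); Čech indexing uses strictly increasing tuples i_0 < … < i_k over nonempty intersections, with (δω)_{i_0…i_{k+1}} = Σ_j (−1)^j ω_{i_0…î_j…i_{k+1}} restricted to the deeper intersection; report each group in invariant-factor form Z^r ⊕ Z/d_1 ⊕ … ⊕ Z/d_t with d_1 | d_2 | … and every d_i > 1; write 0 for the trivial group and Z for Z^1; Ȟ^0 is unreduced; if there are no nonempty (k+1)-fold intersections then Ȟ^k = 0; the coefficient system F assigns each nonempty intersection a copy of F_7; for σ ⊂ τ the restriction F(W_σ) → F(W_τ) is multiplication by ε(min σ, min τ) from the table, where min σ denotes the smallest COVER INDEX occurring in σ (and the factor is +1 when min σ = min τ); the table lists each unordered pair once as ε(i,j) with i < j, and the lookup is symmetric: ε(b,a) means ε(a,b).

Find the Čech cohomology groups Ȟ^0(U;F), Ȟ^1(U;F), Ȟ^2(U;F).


nonempty intersections:
  W1={{p},{r},{p,q},{r,s}} W2={{s},{r,s},{s,t}} W3={{q},{t},{p,q},{s,t}}
  W12={{r,s}} W13={{p,q}} W23={{s,t}}
C dims 3,3; δ0: rk_F7 2
Ȟ^0: (3−2)−0=1 ⇒ Z/7
Ȟ^1: (3−0)−2=1 ⇒ Z/7
Ȟ^2: (0−0)−0=0 ⇒ 0

Ȟ^0 ≅ Z/7,  Ȟ^1 ≅ Z/7,  Ȟ^2 ≅ 0


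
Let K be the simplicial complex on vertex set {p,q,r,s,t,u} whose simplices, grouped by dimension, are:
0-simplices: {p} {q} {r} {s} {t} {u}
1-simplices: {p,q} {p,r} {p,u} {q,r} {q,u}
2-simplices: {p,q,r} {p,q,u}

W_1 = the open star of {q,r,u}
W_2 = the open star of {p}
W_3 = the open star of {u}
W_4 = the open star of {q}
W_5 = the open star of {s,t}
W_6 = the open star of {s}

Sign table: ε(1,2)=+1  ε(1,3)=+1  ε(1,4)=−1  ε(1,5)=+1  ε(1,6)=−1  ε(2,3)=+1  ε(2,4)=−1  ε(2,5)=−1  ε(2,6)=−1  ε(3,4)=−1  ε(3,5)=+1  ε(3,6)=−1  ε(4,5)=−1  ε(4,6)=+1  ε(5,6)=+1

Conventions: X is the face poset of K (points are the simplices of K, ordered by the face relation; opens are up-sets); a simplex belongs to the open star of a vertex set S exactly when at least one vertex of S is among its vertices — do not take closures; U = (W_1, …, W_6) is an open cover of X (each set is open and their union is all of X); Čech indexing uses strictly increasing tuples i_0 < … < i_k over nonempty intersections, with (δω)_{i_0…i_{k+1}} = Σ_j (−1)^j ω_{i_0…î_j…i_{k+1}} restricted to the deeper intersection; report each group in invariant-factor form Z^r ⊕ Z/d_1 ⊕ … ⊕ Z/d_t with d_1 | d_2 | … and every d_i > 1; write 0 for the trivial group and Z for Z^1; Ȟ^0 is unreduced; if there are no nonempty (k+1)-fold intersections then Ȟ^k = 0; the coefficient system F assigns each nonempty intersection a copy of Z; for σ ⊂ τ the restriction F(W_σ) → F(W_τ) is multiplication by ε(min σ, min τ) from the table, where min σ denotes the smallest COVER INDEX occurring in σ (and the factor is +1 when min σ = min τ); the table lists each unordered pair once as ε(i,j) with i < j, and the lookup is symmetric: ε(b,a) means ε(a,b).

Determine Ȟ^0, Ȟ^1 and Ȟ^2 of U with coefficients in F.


cover nerve:
  W1={{q},{r},{u},{p,q},{p,r},{p,u},{q,r},{q,u},{p,q,r},{p,q,u}} W2={{p},{p,q},{p,r},{p,u},{p,q,r},{p,q,u}} W3={{u},{p,u},{q,u},{p,q,u}} W4={{q},{p,q},{q,r},{q,u},{p,q,r},{p,q,u}} W5={{s},{t}} W6={{s}}
  W12={{p,q},{p,r},{p,u},{p,q,r},{p,q,u}} W13={{u},{p,u},{q,u},{p,q,u}} W14={{q},{p,q},{q,r},{q,u},{p,q,r},{p,q,u}} W23={{p,u},{p,q,u}} W24={{p,q},{p,q,r},{p,q,u}} W34={{q,u},{p,q,u}} W56={{s}}
  W123={{p,u},{p,q,u}} W124={{p,q},{p,q,r},{p,q,u}} W134={{q,u},{p,q,u}} W234={{p,q,u}}
  W1234={{p,q,u}}
C dims 6,7,4,1; δ0: rk 4, SNF 1^4; δ1: rk 3, SNF 1^3; δ2: rk 1, SNF 1^1
Ȟ^0: (6−4)−0=2 ⇒ Z^2
Ȟ^1: (7−3)−4=0 ⇒ 0
Ȟ^2: (4−1)−3=0 ⇒ 0

Ȟ^0 = Z^2,  Ȟ^1 = 0,  Ȟ^2 = 0


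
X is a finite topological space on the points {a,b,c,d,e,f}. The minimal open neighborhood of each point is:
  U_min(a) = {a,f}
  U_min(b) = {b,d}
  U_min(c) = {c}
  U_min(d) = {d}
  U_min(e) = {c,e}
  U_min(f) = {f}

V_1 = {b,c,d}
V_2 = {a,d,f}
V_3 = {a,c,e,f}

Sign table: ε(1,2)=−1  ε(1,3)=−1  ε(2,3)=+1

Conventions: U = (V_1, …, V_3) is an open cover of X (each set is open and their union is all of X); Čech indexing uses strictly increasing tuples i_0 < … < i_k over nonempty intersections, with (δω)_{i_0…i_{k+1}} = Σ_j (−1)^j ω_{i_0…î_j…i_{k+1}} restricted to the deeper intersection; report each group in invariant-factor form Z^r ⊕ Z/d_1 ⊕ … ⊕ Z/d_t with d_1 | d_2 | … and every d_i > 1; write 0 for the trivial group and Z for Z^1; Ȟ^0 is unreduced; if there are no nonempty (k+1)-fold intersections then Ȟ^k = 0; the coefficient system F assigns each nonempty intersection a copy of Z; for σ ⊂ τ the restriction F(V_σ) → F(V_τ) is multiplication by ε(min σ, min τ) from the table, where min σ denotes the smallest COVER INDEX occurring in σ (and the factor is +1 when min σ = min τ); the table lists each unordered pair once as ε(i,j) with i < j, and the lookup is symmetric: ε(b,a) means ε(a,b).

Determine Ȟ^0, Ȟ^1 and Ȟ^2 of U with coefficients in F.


cover nerve:
  V12={d} V13={c} V23={a,f}
C dims 3,3; δ0: rk 2, SNF 1^2
Ȟ^0: (3−2)−0=1 ⇒ Z
Ȟ^1: (3−0)−2=1 ⇒ Z
Ȟ^2: (0−0)−0=0 ⇒ 0

Ȟ^0 = Z, Ȟ^1 = Z, Ȟ^2 = 0


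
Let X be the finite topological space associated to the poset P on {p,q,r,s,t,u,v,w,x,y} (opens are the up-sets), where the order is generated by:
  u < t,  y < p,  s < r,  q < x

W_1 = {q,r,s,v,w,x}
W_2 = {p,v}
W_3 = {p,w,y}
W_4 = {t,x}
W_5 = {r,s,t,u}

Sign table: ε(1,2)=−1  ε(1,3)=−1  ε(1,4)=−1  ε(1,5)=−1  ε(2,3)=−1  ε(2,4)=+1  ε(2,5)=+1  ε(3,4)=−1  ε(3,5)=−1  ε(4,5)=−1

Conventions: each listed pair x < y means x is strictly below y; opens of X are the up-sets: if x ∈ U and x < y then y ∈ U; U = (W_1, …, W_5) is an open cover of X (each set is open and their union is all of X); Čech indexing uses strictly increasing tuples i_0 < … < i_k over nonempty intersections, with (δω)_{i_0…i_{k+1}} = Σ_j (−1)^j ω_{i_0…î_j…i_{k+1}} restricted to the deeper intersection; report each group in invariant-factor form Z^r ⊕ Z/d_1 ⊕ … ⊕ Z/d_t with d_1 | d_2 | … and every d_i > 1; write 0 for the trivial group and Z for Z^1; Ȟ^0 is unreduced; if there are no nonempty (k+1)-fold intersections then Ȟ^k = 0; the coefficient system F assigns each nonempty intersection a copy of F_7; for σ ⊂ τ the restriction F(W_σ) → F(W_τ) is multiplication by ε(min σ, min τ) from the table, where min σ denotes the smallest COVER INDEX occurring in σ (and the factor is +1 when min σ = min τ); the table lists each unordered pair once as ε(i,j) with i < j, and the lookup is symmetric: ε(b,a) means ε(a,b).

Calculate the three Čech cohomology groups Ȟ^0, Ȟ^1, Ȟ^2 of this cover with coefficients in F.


nonempty intersections:
  W12={v} W13={w} W14={x} W15={r,s} W23={p} W45={t}
C dims 5,6; δ0: rk_F7 5
Ȟ^0: (5−5)−0=0 ⇒ 0
Ȟ^1: (6−0)−5=1 ⇒ Z/7
Ȟ^2: (0−0)−0=0 ⇒ 0

Ȟ^0(U;F) ≅ 0; Ȟ^1(U;F) ≅ Z/7; Ȟ^2(U;F) ≅ 0


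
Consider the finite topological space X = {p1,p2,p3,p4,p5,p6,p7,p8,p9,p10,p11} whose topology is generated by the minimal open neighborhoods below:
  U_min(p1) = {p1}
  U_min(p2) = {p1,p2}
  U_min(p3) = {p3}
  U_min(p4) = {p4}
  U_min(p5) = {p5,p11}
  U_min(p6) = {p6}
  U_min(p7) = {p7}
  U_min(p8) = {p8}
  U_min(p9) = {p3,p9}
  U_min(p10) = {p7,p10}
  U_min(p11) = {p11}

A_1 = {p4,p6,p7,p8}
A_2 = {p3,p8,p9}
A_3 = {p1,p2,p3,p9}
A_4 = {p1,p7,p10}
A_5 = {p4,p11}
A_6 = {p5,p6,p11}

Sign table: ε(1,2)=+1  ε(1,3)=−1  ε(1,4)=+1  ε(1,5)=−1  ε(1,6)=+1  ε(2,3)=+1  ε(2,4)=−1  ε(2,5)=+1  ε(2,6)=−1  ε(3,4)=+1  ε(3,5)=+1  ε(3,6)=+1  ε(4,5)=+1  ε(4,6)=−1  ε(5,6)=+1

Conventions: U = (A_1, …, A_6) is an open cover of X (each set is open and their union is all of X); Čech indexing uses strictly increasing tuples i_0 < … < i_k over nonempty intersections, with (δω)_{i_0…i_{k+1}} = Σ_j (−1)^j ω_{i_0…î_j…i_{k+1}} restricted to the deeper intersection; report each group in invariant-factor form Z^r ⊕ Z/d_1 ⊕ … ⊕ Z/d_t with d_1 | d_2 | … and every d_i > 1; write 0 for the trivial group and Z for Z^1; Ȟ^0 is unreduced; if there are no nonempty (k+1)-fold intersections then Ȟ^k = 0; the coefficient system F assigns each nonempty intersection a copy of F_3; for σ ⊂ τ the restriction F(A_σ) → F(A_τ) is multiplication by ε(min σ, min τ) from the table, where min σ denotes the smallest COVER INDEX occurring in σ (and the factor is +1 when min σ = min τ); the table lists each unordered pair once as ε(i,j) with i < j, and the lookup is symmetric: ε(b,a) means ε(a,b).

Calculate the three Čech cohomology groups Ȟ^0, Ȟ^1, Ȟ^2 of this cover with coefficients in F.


Ȟ^0(U;F) ≅ 0,  Ȟ^1(U;F) ≅ Z/3,  Ȟ^2(U;F) ≅ 0

nerve of the cover:
  A12={p8} A14={p7} A15={p4} A16={p6} A23={p3,p9} A34={p1} A56={p11}
C dims 6,7; δ0: rk_F3 6
Ȟ^0 = (6 − 6) − 0 = 0, so Ȟ^0 ≅ 0
Ȟ^1 = (7 − 0) − 6 = 1, so Ȟ^1 ≅ Z/3
Ȟ^2 = (0 − 0) − 0 = 0, so Ȟ^2 ≅ 0


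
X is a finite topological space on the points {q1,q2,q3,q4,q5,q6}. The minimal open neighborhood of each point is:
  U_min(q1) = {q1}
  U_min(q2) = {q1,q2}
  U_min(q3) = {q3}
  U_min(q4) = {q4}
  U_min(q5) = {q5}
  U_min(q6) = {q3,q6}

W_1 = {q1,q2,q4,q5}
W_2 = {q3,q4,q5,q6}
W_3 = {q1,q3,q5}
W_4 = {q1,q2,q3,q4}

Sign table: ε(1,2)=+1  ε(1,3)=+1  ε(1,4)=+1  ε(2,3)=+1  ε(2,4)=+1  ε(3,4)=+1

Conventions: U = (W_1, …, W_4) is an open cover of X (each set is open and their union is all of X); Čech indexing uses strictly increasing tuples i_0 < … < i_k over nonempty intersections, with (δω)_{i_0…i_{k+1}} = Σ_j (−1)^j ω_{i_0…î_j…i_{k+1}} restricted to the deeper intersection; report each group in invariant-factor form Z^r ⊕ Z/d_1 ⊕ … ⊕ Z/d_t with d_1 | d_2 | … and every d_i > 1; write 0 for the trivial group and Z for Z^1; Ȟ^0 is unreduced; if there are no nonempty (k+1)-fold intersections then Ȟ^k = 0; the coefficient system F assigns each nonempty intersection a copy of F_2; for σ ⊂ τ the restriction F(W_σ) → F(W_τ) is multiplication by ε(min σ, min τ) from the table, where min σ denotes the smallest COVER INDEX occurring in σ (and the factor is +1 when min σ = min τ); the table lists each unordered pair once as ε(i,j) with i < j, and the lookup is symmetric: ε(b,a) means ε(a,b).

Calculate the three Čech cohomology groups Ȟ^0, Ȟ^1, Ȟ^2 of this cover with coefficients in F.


nerve of the cover:
  W12={q4,q5} W13={q1,q5} W14={q1,q2,q4} W23={q3,q5} W24={q3,q4} W34={q1,q3}
  W123={q5} W124={q4} W134={q1} W234={q3}
C dims 4,6,4; δ0: rk_F2 3; δ1: rk_F2 3
Ȟ^0 = (4 − 3) − 0 = 1, so Ȟ^0 ≅ Z/2
Ȟ^1 = (6 − 3) − 3 = 0, so Ȟ^1 ≅ 0
Ȟ^2 = (4 − 0) − 3 = 1, so Ȟ^2 ≅ Z/2

Ȟ^0(U;F) ≅ Z/2, Ȟ^1(U;F) ≅ 0 and Ȟ^2(U;F) ≅ Z/2


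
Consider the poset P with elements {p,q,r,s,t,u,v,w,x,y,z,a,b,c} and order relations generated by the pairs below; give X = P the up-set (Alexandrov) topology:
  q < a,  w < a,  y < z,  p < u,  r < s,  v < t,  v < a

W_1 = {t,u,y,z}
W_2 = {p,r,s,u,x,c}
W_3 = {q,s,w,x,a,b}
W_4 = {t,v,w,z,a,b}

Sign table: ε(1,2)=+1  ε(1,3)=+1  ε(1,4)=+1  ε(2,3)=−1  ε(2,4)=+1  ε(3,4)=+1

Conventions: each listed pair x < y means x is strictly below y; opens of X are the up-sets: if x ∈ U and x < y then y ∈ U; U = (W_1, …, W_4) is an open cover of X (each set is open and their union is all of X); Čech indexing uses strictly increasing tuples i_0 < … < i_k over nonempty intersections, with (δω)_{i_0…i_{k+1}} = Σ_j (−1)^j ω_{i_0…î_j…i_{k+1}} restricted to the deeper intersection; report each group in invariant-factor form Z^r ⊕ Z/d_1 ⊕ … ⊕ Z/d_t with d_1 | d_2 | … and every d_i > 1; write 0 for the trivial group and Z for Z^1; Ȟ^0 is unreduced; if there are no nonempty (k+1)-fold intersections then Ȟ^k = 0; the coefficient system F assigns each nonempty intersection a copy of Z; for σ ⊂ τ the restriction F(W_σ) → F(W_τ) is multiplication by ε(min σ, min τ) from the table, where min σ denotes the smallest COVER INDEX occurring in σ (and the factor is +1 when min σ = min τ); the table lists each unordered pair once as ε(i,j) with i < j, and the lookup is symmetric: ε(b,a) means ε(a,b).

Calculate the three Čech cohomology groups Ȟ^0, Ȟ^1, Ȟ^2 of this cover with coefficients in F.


Ȟ^0 ≅ 0, Ȟ^1 ≅ Z/2 and Ȟ^2 ≅ 0

nerve simplices:
  W12={u} W14={t,z} W23={s,x} W34={w,a,b}
C dims 4,4; δ0: rk 4, SNF 1^3·2
degree 0: 4−4−0 = 0 → Ȟ^0 ≅ 0
degree 1: 4−0−4 = 0 plus torsion [2] → Ȟ^1 ≅ Z/2
degree 2: 0−0−0 = 0 → Ȟ^2 ≅ 0


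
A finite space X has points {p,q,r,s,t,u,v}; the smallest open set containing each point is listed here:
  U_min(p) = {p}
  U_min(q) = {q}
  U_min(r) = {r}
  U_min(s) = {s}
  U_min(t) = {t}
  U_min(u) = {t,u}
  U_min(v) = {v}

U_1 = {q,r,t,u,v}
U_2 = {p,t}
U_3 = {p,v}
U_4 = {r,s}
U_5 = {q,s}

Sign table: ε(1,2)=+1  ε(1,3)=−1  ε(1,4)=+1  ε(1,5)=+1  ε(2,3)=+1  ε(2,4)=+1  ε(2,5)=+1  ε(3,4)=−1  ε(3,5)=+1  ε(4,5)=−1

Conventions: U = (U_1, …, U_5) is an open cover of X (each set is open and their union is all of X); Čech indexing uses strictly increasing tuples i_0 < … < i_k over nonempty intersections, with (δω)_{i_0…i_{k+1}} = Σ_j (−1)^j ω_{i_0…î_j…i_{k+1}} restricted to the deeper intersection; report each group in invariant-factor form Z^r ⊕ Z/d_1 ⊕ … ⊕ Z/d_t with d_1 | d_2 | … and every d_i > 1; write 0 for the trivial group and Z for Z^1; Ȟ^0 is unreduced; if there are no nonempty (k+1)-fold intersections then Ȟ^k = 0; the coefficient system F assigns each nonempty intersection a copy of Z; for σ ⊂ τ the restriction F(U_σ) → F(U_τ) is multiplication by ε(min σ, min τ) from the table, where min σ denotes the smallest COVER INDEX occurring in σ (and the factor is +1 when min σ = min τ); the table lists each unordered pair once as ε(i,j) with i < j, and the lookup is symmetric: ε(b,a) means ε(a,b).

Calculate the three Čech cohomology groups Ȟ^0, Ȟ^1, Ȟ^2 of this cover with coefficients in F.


nerve simplices:
  U12={t} U13={v} U14={r} U15={q} U23={p} U45={s}
C dims 5,6; δ0: rk 5, SNF 1^4·2
degree 0: 5−5−0 = 0 → Ȟ^0 ≅ 0
degree 1: 6−0−5 = 1 plus torsion [2] → Ȟ^1 ≅ Z ⊕ Z/2
degree 2: 0−0−0 = 0 → Ȟ^2 ≅ 0

Ȟ^0 = 0,  Ȟ^1 = Z ⊕ Z/2,  Ȟ^2 = 0


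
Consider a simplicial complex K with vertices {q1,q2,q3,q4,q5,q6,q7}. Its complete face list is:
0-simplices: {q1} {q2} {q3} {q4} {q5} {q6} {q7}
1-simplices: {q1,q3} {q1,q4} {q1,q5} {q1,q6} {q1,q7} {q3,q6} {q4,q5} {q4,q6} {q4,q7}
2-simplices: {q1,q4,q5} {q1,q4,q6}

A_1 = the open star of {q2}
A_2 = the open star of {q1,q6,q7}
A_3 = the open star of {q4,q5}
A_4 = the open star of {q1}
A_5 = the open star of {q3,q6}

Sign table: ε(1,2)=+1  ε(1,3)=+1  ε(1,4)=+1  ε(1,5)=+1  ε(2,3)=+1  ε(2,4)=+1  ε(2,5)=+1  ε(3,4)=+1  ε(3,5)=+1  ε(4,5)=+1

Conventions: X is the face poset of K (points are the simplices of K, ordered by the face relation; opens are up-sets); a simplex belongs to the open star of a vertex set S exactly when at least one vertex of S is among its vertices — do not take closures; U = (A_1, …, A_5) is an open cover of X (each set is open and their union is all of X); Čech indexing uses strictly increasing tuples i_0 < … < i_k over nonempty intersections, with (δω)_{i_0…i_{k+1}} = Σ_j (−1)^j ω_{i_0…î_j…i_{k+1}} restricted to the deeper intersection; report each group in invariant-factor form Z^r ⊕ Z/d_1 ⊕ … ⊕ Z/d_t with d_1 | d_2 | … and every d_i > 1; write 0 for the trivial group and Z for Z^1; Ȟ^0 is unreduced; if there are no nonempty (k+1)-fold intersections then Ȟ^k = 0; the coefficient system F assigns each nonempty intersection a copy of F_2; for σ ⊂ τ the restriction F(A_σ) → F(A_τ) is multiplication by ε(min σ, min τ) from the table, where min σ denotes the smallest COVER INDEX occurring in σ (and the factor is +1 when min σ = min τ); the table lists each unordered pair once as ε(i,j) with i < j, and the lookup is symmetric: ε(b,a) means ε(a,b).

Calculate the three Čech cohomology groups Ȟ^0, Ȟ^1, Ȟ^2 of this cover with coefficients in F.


Ȟ^0 ≅ Z/2 ⊕ Z/2, Ȟ^1 ≅ 0, Ȟ^2 ≅ 0

nonempty intersections:
  A1={{q2}} A2={{q1},{q6},{q7},{q1,q3},{q1,q4},{q1,q5},{q1,q6},{q1,q7},{q3,q6},{q4,q6},{q4,q7},{q1,q4,q5},{q1,q4,q6}} A3={{q4},{q5},{q1,q4},{q1,q5},{q4,q5},{q4,q6},{q4,q7},{q1,q4,q5},{q1,q4,q6}} A4={{q1},{q1,q3},{q1,q4},{q1,q5},{q1,q6},{q1,q7},{q1,q4,q5},{q1,q4,q6}} A5={{q3},{q6},{q1,q3},{q1,q6},{q3,q6},{q4,q6},{q1,q4,q6}}
  A23={{q1,q4},{q1,q5},{q4,q6},{q4,q7},{q1,q4,q5},{q1,q4,q6}} A24={{q1},{q1,q3},{q1,q4},{q1,q5},{q1,q6},{q1,q7},{q1,q4,q5},{q1,q4,q6}} A25={{q6},{q1,q3},{q1,q6},{q3,q6},{q4,q6},{q1,q4,q6}} A34={{q1,q4},{q1,q5},{q1,q4,q5},{q1,q4,q6}} A35={{q4,q6},{q1,q4,q6}} A45={{q1,q3},{q1,q6},{q1,q4,q6}}
  A234={{q1,q4},{q1,q5},{q1,q4,q5},{q1,q4,q6}} A235={{q4,q6},{q1,q4,q6}} A245={{q1,q3},{q1,q6},{q1,q4,q6}} A345={{q1,q4,q6}}
  A2345={{q1,q4,q6}}
C dims 5,6,4,1; δ0: rk_F2 3; δ1: rk_F2 3; δ2: rk_F2 1
Ȟ^0: (5−3)−0=2 ⇒ Z/2 ⊕ Z/2
Ȟ^1: (6−3)−3=0 ⇒ 0
Ȟ^2: (4−1)−3=0 ⇒ 0


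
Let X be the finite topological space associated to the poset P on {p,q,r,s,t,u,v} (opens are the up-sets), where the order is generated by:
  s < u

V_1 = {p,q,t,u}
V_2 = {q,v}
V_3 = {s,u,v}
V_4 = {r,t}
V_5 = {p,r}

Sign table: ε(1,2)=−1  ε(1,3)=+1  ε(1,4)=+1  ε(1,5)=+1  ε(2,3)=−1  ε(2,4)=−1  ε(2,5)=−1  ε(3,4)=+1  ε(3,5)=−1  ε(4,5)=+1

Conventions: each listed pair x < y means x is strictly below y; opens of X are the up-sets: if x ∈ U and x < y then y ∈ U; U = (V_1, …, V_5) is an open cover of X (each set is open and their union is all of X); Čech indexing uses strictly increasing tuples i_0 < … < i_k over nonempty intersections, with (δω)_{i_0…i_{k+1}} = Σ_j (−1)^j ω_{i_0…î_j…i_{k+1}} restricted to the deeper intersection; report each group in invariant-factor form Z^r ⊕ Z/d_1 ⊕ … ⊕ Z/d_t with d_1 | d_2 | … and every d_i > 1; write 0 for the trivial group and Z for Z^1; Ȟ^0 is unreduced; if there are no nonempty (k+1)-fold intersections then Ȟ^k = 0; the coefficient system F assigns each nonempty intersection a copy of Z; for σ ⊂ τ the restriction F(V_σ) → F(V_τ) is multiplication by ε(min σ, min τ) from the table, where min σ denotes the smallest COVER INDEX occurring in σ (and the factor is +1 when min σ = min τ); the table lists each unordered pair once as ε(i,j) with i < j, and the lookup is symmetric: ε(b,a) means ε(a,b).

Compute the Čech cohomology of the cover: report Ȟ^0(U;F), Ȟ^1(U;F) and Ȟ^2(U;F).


nonempty overlaps:
  V12={q} V13={u} V14={t} V15={p} V23={v} V45={r}
C dims 5,6; δ0: rk 4, SNF 1^4
degree 0: 5−4−0 = 1 → Ȟ^0 ≅ Z
degree 1: 6−0−4 = 2 → Ȟ^1 ≅ Z^2
degree 2: 0−0−0 = 0 → Ȟ^2 ≅ 0

Ȟ^0 ≅ Z, Ȟ^1 ≅ Z^2 and Ȟ^2 ≅ 0


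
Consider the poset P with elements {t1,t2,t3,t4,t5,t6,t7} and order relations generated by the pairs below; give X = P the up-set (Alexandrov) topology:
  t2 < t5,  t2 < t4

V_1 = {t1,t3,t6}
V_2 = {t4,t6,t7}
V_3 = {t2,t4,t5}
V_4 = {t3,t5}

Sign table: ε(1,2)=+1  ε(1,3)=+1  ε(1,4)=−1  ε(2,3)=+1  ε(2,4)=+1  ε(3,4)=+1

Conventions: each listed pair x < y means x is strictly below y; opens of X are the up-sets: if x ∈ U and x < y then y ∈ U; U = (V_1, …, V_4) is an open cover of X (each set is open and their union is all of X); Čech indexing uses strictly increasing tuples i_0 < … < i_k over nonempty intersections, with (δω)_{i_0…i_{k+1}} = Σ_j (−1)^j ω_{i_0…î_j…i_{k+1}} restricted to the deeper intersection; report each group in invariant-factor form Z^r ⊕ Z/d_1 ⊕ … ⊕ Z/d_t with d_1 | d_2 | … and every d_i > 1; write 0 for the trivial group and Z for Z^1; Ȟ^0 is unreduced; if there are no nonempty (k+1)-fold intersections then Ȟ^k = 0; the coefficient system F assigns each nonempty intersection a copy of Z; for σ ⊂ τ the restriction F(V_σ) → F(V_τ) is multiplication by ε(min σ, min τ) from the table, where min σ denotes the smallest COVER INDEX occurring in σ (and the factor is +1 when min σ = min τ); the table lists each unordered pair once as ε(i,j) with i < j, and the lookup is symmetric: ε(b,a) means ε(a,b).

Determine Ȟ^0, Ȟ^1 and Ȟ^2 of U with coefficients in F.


Ȟ^0 ≅ 0,  Ȟ^1 ≅ Z/2,  Ȟ^2 ≅ 0

intersection data:
  V12={t6} V14={t3} V23={t4} V34={t5}
C dims 4,4; δ0: rk 4, SNF 1^3·2
Ȟ^0 = (4 − 4) − 0 = 0, so Ȟ^0 ≅ 0
Ȟ^1 = (4 − 0) − 4 = 0 plus torsion [2], so Ȟ^1 ≅ Z/2
Ȟ^2 = (0 − 0) − 0 = 0, so Ȟ^2 ≅ 0


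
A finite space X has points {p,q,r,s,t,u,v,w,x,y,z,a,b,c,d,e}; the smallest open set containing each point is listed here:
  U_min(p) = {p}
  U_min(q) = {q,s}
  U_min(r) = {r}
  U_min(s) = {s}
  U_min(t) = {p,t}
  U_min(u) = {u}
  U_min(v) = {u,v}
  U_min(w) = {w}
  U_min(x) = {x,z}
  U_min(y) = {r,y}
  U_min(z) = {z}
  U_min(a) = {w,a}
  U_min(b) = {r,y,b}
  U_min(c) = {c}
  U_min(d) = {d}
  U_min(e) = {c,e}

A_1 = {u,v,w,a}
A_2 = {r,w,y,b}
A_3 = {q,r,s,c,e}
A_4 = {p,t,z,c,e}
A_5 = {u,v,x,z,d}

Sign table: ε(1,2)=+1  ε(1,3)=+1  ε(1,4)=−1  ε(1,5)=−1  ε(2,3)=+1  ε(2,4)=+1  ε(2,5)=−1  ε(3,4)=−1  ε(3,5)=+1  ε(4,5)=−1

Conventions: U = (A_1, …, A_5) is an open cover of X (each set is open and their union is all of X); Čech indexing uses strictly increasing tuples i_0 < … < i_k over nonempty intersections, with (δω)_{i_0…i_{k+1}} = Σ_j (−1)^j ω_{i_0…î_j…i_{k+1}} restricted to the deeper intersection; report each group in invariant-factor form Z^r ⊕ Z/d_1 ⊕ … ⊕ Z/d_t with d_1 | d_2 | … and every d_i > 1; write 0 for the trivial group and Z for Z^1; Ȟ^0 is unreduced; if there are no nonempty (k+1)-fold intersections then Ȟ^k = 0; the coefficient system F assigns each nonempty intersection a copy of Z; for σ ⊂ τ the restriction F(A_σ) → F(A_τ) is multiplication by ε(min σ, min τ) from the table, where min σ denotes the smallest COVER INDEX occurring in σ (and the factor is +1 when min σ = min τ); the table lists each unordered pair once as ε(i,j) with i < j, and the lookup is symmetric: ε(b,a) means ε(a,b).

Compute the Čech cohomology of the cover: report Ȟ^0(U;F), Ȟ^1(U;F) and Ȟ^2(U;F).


Ȟ^0 ≅ 0; Ȟ^1 ≅ Z/2; Ȟ^2 ≅ 0

nerve of the cover:
  A12={w} A15={u,v} A23={r} A34={c,e} A45={z}
C dims 5,5; δ0: rk 5, SNF 1^4·2
Ȟ^0 = (5 − 5) − 0 = 0, so Ȟ^0 ≅ 0
Ȟ^1 = (5 − 0) − 5 = 0 plus torsion [2], so Ȟ^1 ≅ Z/2
Ȟ^2 = (0 − 0) − 0 = 0, so Ȟ^2 ≅ 0


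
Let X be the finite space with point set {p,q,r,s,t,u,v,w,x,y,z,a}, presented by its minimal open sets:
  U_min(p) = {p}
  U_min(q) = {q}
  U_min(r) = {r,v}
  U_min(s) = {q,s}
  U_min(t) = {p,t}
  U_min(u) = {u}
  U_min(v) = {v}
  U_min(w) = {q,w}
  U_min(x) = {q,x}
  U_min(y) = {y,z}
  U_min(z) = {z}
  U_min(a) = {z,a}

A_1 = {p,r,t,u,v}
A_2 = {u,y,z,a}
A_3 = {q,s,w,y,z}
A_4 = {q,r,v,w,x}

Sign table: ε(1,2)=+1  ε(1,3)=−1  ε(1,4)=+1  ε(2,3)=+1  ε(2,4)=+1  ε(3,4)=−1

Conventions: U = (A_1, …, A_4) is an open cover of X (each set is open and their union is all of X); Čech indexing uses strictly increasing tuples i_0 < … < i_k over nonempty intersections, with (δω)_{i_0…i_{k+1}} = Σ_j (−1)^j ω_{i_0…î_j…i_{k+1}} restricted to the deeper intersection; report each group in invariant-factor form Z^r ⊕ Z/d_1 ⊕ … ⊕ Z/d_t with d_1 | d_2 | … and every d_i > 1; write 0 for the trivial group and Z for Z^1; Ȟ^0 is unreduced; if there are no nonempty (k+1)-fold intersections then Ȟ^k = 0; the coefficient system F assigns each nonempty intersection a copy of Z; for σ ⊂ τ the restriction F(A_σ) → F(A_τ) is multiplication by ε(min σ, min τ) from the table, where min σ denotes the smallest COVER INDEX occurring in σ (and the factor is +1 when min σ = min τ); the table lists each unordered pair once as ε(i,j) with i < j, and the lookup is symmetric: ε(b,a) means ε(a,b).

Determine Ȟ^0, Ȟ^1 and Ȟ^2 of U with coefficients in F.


cover nerve:
  A12={u} A14={r,v} A23={y,z} A34={q,w}
C dims 4,4; δ0: rk 4, SNF 1^3·2
Ȟ^0: (4−4)−0=0 ⇒ 0
Ȟ^1: (4−0)−4=0 plus torsion [2] ⇒ Z/2
Ȟ^2: (0−0)−0=0 ⇒ 0

Ȟ^0(U;F) ≅ 0,  Ȟ^1(U;F) ≅ Z/2,  Ȟ^2(U;F) ≅ 0


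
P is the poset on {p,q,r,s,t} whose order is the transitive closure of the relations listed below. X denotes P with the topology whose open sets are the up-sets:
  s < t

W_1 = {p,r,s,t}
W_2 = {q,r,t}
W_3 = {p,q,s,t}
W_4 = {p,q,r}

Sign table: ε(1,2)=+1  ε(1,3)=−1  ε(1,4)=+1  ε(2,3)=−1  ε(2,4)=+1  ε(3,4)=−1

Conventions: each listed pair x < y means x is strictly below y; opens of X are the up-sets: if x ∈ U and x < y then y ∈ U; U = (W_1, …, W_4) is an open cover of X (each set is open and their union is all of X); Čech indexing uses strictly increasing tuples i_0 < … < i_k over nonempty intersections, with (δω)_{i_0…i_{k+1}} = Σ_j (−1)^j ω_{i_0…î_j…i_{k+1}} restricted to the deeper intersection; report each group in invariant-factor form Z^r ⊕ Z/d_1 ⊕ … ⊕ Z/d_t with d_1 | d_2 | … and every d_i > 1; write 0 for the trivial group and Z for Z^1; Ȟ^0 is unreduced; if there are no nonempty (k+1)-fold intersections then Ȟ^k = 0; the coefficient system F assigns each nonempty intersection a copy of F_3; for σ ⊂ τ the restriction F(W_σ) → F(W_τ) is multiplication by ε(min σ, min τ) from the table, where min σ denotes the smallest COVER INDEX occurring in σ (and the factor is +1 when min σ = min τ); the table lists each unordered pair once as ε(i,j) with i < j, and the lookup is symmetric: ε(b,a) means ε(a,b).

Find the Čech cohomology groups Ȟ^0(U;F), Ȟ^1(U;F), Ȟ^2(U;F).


Ȟ^0 = Z/3, Ȟ^1 = 0, Ȟ^2 = Z/3

intersection data:
  W12={r,t} W13={p,s,t} W14={p,r} W23={q,t} W24={q,r} W34={p,q}
  W123={t} W124={r} W134={p} W234={q}
C dims 4,6,4; δ0: rk_F3 3; δ1: rk_F3 3
Ȟ^0 = (4 − 3) − 0 = 1, so Ȟ^0 ≅ Z/3
Ȟ^1 = (6 − 3) − 3 = 0, so Ȟ^1 ≅ 0
Ȟ^2 = (4 − 0) − 3 = 1, so Ȟ^2 ≅ Z/3


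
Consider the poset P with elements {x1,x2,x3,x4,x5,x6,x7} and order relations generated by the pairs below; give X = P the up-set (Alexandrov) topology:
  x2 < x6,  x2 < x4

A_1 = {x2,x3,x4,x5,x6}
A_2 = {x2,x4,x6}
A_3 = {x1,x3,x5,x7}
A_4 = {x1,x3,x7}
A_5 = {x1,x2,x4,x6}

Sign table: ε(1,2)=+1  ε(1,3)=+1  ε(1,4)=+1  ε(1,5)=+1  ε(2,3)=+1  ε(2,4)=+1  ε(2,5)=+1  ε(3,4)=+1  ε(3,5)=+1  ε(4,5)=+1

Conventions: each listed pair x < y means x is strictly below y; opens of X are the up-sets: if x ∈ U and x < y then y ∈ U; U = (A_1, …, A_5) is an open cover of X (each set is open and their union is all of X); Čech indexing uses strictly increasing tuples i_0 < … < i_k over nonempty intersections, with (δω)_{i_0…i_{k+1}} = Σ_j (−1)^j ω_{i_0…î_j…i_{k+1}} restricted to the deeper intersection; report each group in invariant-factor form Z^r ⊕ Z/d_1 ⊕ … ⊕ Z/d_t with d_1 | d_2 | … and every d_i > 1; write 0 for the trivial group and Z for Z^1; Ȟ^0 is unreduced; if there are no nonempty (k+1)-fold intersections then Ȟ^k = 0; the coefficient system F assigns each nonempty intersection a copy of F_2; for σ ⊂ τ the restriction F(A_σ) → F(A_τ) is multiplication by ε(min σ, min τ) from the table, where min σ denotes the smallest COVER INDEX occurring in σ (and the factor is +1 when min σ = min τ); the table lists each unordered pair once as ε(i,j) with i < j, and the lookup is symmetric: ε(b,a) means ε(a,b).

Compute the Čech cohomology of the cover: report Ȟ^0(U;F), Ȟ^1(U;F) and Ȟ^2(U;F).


Ȟ^0(U;F) ≅ Z/2,  Ȟ^1(U;F) ≅ Z/2,  Ȟ^2(U;F) ≅ 0

intersection data:
  A12={x2,x4,x6} A13={x3,x5} A14={x3} A15={x2,x4,x6} A25={x2,x4,x6} A34={x1,x3,x7} A35={x1} A45={x1}
  A125={x2,x4,x6} A134={x3} A345={x1}
C dims 5,8,3; δ0: rk_F2 4; δ1: rk_F2 3
Ȟ^0 = (5 − 4) − 0 = 1, so Ȟ^0 ≅ Z/2
Ȟ^1 = (8 − 3) − 4 = 1, so Ȟ^1 ≅ Z/2
Ȟ^2 = (3 − 0) − 3 = 0, so Ȟ^2 ≅ 0


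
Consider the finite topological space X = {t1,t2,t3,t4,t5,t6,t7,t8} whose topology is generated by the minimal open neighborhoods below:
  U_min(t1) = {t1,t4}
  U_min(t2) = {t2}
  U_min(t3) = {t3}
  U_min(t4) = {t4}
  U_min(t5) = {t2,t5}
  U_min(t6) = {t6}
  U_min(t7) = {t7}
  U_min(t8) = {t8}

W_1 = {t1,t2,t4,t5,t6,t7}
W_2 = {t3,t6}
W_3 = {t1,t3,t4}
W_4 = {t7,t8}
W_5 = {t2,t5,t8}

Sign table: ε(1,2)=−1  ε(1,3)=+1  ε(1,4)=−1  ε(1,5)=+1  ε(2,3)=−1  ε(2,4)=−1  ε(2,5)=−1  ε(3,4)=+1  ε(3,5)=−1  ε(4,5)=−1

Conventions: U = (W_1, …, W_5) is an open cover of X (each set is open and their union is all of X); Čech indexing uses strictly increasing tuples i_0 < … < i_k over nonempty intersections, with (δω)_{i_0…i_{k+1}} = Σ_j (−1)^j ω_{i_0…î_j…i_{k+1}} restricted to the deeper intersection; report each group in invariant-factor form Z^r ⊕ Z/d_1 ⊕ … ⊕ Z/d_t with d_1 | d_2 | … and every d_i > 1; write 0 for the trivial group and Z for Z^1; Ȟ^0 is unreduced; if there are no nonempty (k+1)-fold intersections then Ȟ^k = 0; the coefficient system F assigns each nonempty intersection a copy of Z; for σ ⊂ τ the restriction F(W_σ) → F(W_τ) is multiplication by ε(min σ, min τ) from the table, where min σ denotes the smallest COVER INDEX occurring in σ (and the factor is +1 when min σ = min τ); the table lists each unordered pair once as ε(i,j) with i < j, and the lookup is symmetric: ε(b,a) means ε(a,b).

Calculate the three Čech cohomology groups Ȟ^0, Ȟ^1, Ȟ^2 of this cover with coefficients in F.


Ȟ^0 ≅ Z, Ȟ^1 ≅ Z^2, Ȟ^2 ≅ 0

intersection data:
  W12={t6} W13={t1,t4} W14={t7} W15={t2,t5} W23={t3} W45={t8}
C dims 5,6; δ0: rk 4, SNF 1^4
Ȟ^0 = (5 − 4) − 0 = 1, so Ȟ^0 ≅ Z
Ȟ^1 = (6 − 0) − 4 = 2, so Ȟ^1 ≅ Z^2
Ȟ^2 = (0 − 0) − 0 = 0, so Ȟ^2 ≅ 0


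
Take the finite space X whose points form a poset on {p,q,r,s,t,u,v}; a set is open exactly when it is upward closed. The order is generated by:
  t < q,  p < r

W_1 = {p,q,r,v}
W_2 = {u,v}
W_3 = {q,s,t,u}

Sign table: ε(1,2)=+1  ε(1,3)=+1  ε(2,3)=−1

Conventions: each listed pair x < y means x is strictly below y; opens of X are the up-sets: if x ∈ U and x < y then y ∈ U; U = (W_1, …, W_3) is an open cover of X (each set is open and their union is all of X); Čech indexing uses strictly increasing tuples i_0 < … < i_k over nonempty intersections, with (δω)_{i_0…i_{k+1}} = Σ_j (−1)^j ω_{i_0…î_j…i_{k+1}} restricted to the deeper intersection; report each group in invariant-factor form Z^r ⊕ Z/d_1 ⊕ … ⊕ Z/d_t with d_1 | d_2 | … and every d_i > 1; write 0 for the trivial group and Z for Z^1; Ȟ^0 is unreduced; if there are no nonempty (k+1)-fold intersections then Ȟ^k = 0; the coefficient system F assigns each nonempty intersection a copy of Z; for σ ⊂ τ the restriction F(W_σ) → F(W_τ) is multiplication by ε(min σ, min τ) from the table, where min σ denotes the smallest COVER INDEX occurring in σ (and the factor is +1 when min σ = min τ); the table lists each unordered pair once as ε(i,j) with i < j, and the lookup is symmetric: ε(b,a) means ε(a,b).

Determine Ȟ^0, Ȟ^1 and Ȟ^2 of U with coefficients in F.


nerve simplices:
  W12={v} W13={q} W23={u}
C dims 3,3; δ0: rk 3, SNF 1^2·2
degree 0: 3−3−0 = 0 → Ȟ^0 ≅ 0
degree 1: 3−0−3 = 0 plus torsion [2] → Ȟ^1 ≅ Z/2
degree 2: 0−0−0 = 0 → Ȟ^2 ≅ 0

Ȟ^0 ≅ 0,  Ȟ^1 ≅ Z/2,  Ȟ^2 ≅ 0


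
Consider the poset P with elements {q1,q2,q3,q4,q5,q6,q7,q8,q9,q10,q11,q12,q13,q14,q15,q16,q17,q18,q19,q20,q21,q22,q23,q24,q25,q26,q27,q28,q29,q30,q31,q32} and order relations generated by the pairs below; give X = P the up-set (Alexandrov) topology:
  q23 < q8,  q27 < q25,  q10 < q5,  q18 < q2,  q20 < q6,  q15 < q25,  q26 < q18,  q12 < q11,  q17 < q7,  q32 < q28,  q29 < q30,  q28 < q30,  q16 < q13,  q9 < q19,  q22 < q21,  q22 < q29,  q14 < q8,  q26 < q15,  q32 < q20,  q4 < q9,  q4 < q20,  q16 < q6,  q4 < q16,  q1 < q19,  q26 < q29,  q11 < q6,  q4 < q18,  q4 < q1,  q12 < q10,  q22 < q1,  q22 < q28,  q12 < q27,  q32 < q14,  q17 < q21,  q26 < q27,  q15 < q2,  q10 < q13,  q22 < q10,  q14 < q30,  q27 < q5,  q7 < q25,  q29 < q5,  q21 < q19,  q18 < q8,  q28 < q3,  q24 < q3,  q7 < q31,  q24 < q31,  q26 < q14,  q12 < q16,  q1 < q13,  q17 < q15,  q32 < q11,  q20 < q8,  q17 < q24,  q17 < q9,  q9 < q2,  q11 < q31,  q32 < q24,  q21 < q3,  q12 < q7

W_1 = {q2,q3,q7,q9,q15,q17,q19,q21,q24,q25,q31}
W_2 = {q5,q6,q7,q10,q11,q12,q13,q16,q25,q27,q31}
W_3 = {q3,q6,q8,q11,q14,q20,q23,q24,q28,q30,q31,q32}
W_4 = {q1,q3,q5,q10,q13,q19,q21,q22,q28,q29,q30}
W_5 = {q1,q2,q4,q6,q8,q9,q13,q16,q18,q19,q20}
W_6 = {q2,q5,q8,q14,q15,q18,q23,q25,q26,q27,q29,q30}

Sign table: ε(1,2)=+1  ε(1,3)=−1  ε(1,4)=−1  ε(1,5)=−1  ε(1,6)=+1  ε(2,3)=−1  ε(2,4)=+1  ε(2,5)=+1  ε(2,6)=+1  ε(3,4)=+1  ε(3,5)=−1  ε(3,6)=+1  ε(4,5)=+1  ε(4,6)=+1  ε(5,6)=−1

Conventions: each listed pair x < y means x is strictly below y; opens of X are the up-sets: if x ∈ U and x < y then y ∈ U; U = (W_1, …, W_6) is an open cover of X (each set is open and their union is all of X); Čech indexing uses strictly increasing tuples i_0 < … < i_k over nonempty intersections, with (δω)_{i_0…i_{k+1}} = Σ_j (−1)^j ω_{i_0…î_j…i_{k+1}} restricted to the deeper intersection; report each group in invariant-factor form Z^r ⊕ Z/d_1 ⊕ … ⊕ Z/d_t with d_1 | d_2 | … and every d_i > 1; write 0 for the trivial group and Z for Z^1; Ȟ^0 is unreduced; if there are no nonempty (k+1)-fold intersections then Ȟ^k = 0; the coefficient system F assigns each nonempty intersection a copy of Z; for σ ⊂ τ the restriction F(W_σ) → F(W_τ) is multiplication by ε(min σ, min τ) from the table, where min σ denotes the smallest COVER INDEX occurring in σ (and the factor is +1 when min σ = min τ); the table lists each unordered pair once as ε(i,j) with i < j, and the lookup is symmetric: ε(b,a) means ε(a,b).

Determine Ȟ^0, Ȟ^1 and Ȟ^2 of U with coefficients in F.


nonempty overlaps:
  W12={q7,q25,q31} W13={q3,q24,q31} W14={q3,q19,q21} W15={q2,q9,q19} W16={q2,q15,q25} W23={q6,q11,q31} W24={q5,q10,q13} W25={q6,q13,q16} W26={q5,q25,q27} W34={q3,q28,q30} W35={q6,q8,q20} W36={q8,q14,q23,q30} W45={q1,q13,q19} W46={q5,q29,q30} W56={q2,q8,q18}
  W123={q31} W126={q25} W134={q3} W145={q19} W156={q2} W235={q6} W245={q13} W246={q5} W346={q30} W356={q8}
C dims 6,15,10; δ0: rk 6, SNF 1^5·2; δ1: rk 9, SNF 1^9
degree 0: 6−6−0 = 0 → Ȟ^0 ≅ 0
degree 1: 15−9−6 = 0 plus torsion [2] → Ȟ^1 ≅ Z/2
degree 2: 10−0−9 = 1 → Ȟ^2 ≅ Z

Ȟ^0(U;F) ≅ 0; Ȟ^1(U;F) ≅ Z/2; Ȟ^2(U;F) ≅ Z
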